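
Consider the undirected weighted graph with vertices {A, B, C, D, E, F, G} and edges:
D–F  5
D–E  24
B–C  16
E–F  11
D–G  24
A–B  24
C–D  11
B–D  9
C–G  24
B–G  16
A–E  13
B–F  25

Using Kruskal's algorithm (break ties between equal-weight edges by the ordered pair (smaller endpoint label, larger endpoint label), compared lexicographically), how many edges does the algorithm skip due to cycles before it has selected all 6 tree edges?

1

Kruskal: consider edges lightest-first.
D–F (5): add — endpoints in different components.
B–D (9): add — endpoints in different components.
C–D (11): add — endpoints in different components.
E–F (11): add — endpoints in different components.
A–E (13): add — endpoints in different components.
B–C (16): skip — B and C already connected.
B–G (16): add — endpoints in different components.
Edges rejected before the tree was complete: 1.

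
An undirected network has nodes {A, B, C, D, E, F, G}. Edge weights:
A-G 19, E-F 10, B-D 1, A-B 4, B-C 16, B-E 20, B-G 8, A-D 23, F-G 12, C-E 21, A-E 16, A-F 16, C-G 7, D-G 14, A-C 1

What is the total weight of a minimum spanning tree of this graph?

Grow the tree from G using Prim:
Step 1: cheapest edge leaving the tree is C-G (7); add C.
Step 2: cheapest edge leaving the tree is A-C (1); add A.
Step 3: cheapest edge leaving the tree is A-B (4); add B.
Step 4: cheapest edge leaving the tree is B-D (1); add D.
Step 5: cheapest edge leaving the tree is F-G (12); add F.
Step 6: cheapest edge leaving the tree is E-F (10); add E.
MST edges: C-G, A-C, A-B, B-D, F-G, E-F; total weight 7+1+4+1+12+10 = 35.

35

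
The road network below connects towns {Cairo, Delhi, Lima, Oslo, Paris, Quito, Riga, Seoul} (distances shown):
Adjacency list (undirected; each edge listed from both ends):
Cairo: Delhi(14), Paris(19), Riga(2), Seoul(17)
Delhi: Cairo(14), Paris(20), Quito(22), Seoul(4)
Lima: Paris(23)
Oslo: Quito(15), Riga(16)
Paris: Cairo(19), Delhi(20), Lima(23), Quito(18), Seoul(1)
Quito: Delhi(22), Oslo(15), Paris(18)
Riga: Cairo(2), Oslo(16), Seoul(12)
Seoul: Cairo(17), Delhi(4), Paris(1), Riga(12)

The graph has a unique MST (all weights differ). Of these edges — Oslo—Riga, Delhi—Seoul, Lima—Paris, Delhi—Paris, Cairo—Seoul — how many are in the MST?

Kruskal's algorithm — process edges by increasing weight (ties by edge label):
Paris—Seoul (1): add — endpoints in different components.
Cairo—Riga (2): add — endpoints in different components.
Delhi—Seoul (4): add — endpoints in different components.
Riga—Seoul (12): add — endpoints in different components.
Cairo—Delhi (14): skip — Cairo and Delhi already connected.
Oslo—Quito (15): add — endpoints in different components.
Oslo—Riga (16): add — endpoints in different components.
Cairo—Seoul (17): skip — Cairo and Seoul already connected.
Paris—Quito (18): skip — Quito and Paris already connected.
Cairo—Paris (19): skip — Cairo and Paris already connected.
Delhi—Paris (20): skip — Paris and Delhi already connected.
Delhi—Quito (22): skip — Quito and Delhi already connected.
Lima—Paris (23): add — endpoints in different components.
MST edge set: {Paris—Seoul, Cairo—Riga, Delhi—Seoul, Riga—Seoul, Oslo—Quito, Oslo—Riga, Lima—Paris}.
Of the listed edges, {Oslo—Riga, Delhi—Seoul, Lima—Paris} are in the MST → 3.

3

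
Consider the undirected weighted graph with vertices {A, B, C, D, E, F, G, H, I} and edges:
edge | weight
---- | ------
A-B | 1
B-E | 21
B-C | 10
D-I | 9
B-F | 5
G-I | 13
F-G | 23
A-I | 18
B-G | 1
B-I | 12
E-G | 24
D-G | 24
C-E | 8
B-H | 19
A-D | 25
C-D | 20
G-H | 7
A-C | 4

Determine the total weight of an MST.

Prim, starting at D.
Step 1: cheapest edge leaving the tree is D-I (9); add I.
Step 2: cheapest edge leaving the tree is B-I (12); add B.
Step 3: cheapest edge leaving the tree is A-B (1); add A.
Step 4: cheapest edge leaving the tree is B-G (1); add G.
Step 5: cheapest edge leaving the tree is A-C (4); add C.
Step 6: cheapest edge leaving the tree is B-F (5); add F.
Step 7: cheapest edge leaving the tree is G-H (7); add H.
Step 8: cheapest edge leaving the tree is C-E (8); add E.
MST edges: D-I, B-I, A-B, B-G, A-C, B-F, G-H, C-E; total weight 9+12+1+1+4+5+7+8 = 47.

47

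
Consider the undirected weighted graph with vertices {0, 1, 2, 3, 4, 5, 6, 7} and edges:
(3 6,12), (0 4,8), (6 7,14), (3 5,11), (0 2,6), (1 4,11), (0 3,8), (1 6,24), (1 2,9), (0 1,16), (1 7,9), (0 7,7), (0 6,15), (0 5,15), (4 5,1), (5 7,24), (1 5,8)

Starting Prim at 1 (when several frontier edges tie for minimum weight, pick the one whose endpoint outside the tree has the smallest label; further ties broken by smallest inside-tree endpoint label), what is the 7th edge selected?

3-6

Grow the tree from 1 using Prim:
Step 1: cheapest edge leaving the tree is 1 5 (8); add 5.
Step 2: cheapest edge leaving the tree is 4 5 (1); add 4.
Step 3: cheapest edge leaving the tree is 0 4 (8); add 0.
Step 4: cheapest edge leaving the tree is 0 2 (6); add 2.
Step 5: cheapest edge leaving the tree is 0 7 (7); add 7.
Step 6: cheapest edge leaving the tree is 0 3 (8); add 3.
Step 7: cheapest edge leaving the tree is 3 6 (12); add 6.
The 7th edge added is 3 6.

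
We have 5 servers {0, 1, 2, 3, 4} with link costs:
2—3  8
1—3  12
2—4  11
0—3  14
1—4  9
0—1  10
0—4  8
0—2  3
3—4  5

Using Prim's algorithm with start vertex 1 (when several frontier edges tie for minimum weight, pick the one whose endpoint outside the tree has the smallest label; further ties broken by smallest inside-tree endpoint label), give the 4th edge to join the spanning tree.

Prim, starting at 1.
Step 1: cheapest edge leaving the tree is 1—4 (9); add 4.
Step 2: cheapest edge leaving the tree is 3—4 (5); add 3.
Step 3: cheapest edge leaving the tree is 0—4 (8); add 0.
Step 4: cheapest edge leaving the tree is 0—2 (3); add 2.
The 4th edge added is 0—2.

0-2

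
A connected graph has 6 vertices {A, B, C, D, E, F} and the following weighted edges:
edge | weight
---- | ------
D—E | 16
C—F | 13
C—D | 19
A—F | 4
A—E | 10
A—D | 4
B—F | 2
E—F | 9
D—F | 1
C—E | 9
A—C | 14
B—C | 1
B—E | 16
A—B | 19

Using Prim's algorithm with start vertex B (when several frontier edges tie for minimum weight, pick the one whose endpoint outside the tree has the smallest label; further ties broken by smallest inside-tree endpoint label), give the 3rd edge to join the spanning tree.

D-F

Prim, starting at B.
Step 1: cheapest edge leaving the tree is B—C (1); add C.
Step 2: cheapest edge leaving the tree is B—F (2); add F.
Step 3: cheapest edge leaving the tree is D—F (1); add D.
Step 4: cheapest edge leaving the tree is A—D (4); add A.
Step 5: cheapest edge leaving the tree is C—E (9); add E.
The 3rd edge added is D—F.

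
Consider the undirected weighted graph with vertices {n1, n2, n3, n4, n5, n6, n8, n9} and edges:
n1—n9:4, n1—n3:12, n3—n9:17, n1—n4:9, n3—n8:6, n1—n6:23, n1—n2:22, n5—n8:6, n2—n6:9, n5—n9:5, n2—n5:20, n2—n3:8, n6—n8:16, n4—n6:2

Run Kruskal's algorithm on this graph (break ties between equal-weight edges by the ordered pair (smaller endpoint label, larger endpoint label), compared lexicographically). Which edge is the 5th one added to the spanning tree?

n5-n8

Sort edges by weight, then run Kruskal:
n4—n6 (2): add — endpoints in different components.
n1—n9 (4): add — endpoints in different components.
n5—n9 (5): add — endpoints in different components.
n3—n8 (6): add — endpoints in different components.
n5—n8 (6): add — endpoints in different components.
n2—n3 (8): add — endpoints in different components.
n1—n4 (9): add — endpoints in different components.
The 5th edge added is n5—n8.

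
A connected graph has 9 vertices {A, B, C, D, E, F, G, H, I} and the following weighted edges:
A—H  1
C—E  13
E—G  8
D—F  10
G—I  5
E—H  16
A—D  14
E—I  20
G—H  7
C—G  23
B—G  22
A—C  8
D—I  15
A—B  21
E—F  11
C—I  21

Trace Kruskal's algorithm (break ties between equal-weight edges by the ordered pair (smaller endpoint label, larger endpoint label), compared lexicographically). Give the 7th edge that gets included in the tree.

E-F

Kruskal: consider edges lightest-first.
A—H (1): add — endpoints in different components.
G—I (5): add — endpoints in different components.
G—H (7): add — endpoints in different components.
A—C (8): add — endpoints in different components.
E—G (8): add — endpoints in different components.
D—F (10): add — endpoints in different components.
E—F (11): add — endpoints in different components.
C—E (13): skip — C and E already connected.
A—D (14): skip — A and D already connected.
D—I (15): skip — D and I already connected.
E—H (16): skip — E and H already connected.
E—I (20): skip — E and I already connected.
A—B (21): add — endpoints in different components.
The 7th edge added is E—F.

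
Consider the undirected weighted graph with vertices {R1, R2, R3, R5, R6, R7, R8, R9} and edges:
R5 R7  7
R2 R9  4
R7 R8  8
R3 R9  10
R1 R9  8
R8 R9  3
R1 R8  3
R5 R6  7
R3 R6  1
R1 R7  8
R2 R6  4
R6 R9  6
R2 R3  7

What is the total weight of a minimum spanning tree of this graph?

29

Sort edges by weight, then run Kruskal:
R3 R6 (1): add — endpoints in different components.
R1 R8 (3): add — endpoints in different components.
R8 R9 (3): add — endpoints in different components.
R2 R6 (4): add — endpoints in different components.
R2 R9 (4): add — endpoints in different components.
R6 R9 (6): skip — R6 and R9 already connected.
R2 R3 (7): skip — R3 and R2 already connected.
R5 R6 (7): add — endpoints in different components.
R5 R7 (7): add — endpoints in different components.
MST edges: R3 R6, R1 R8, R8 R9, R2 R6, R2 R9, R5 R6, R5 R7; total weight 1+3+3+4+4+7+7 = 29.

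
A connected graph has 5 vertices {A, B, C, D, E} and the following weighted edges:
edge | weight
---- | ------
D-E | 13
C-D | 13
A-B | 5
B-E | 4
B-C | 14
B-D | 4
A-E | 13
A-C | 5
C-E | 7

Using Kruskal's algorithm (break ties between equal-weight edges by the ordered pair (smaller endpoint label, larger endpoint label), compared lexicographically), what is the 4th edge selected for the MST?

A-C

Kruskal's algorithm — process edges by increasing weight (ties by edge label):
B-D (4): add. Components now {A} {B,D} {C} {E}
B-E (4): add. Components now {A} {B,D,E} {C}
A-B (5): add. Components now {A,B,D,E} {C}
A-C (5): add. Components now {A,B,C,D,E}
The 4th edge added is A-C.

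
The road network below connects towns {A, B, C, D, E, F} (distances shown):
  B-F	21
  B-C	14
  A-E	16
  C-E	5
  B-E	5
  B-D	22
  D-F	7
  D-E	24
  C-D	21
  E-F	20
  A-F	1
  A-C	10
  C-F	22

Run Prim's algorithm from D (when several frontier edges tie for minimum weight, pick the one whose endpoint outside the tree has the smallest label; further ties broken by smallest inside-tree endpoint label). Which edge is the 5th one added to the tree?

B-E

Grow the tree from D using Prim:
Step 1: frontier [D-F 7, C-D 21, B-D 22, D-E 24] → take D-F (7); add F.
Step 2: frontier [C-D 21, B-D 22, D-E 24, A-F 1, E-F 20, B-F 21, C-F 22] → take A-F (1); add A.
Step 3: frontier [A-C 10, A-E 16, C-D 21, B-D 22, D-E 24, E-F 20, B-F 21, C-F 22] → take A-C (10); add C.
Step 4: frontier [A-E 16, C-E 5, B-C 14, B-D 22, D-E 24, E-F 20, B-F 21] → take C-E (5); add E.
Step 5: frontier [B-C 14, B-D 22, B-E 5, B-F 21] → take B-E (5); add B.
The 5th edge added is B-E.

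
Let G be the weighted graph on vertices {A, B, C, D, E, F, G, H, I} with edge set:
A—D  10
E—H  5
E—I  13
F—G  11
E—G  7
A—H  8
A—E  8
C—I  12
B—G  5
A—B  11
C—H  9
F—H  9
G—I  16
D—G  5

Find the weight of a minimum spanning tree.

Kruskal: consider edges lightest-first.
B—G (5): add — endpoints in different components.
D—G (5): add — endpoints in different components.
E—H (5): add — endpoints in different components.
E—G (7): add — endpoints in different components.
A—E (8): add — endpoints in different components.
A—H (8): skip — A and H already connected.
C—H (9): add — endpoints in different components.
F—H (9): add — endpoints in different components.
A—D (10): skip — A and D already connected.
A—B (11): skip — A and B already connected.
F—G (11): skip — F and G already connected.
C—I (12): add — endpoints in different components.
MST edges: B—G, D—G, E—H, E—G, A—E, C—H, F—H, C—I; total weight 5+5+5+7+8+9+9+12 = 60.

60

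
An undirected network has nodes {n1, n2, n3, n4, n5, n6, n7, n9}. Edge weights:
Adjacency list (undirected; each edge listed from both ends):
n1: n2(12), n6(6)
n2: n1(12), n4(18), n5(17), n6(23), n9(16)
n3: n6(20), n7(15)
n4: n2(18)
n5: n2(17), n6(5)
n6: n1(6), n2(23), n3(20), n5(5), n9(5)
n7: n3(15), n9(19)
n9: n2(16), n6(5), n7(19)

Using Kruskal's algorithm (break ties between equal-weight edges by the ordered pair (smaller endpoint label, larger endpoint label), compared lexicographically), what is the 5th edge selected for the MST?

Sort edges by weight, then run Kruskal:
n5—n6 (5): add — endpoints in different components.
n6—n9 (5): add — endpoints in different components.
n1—n6 (6): add — endpoints in different components.
n1—n2 (12): add — endpoints in different components.
n3—n7 (15): add — endpoints in different components.
n2—n9 (16): skip — n9 and n2 already connected.
n2—n5 (17): skip — n5 and n2 already connected.
n2—n4 (18): add — endpoints in different components.
n7—n9 (19): add — endpoints in different components.
The 5th edge added is n3—n7.

n3-n7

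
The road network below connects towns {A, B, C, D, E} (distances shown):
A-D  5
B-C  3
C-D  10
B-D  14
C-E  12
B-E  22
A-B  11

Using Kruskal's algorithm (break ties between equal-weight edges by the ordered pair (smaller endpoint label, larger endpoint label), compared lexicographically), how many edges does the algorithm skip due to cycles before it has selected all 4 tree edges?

Kruskal's algorithm — process edges by increasing weight (ties by edge label):
B-C (3): add — endpoints in different components.
A-D (5): add — endpoints in different components.
C-D (10): add — endpoints in different components.
A-B (11): skip — A and B already connected.
C-E (12): add — endpoints in different components.
Edges rejected before the tree was complete: 1.

1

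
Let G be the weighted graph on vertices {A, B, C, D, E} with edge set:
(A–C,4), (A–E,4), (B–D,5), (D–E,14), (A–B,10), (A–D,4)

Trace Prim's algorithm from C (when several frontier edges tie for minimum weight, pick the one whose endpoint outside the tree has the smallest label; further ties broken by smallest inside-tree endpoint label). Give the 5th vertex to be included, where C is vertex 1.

Prim's algorithm from C:
Step 1: cheapest edge leaving the tree is A–C (4); add A.
Step 2: cheapest edge leaving the tree is A–D (4); add D.
Step 3: cheapest edge leaving the tree is A–E (4); add E.
Step 4: cheapest edge leaving the tree is B–D (5); add B.
Vertex order: C, A, D, E, B. The 5th vertex is B.

B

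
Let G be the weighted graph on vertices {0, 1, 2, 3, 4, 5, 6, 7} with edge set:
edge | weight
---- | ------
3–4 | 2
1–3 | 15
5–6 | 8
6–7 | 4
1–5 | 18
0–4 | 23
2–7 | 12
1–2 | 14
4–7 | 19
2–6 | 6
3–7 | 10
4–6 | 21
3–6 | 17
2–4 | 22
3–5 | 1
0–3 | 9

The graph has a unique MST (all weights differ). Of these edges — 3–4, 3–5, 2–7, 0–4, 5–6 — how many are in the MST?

3

Sort edges by weight, then run Kruskal:
3–5 (1): add — endpoints in different components.
3–4 (2): add — endpoints in different components.
6–7 (4): add — endpoints in different components.
2–6 (6): add — endpoints in different components.
5–6 (8): add — endpoints in different components.
0–3 (9): add — endpoints in different components.
3–7 (10): skip — 3 and 7 already connected.
2–7 (12): skip — 2 and 7 already connected.
1–2 (14): add — endpoints in different components.
MST edge set: {3–5, 3–4, 6–7, 2–6, 5–6, 0–3, 1–2}.
Of the listed edges, {3–4, 3–5, 5–6} are in the MST → 3.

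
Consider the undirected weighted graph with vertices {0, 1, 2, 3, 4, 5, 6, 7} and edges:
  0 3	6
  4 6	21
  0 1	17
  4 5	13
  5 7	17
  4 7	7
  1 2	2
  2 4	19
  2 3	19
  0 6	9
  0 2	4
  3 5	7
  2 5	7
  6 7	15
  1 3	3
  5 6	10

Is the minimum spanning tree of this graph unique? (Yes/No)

No

Kruskal's algorithm — process edges by increasing weight (ties by edge label):
1 2 (2): add — endpoints in different components.
1 3 (3): add — endpoints in different components.
0 2 (4): add — endpoints in different components.
0 3 (6): skip — 0 and 3 already connected.
2 5 (7): add — endpoints in different components.
3 5 (7): skip — 3 and 5 already connected.
4 7 (7): add — endpoints in different components.
0 6 (9): add — endpoints in different components.
5 6 (10): skip — 5 and 6 already connected.
4 5 (13): add — endpoints in different components.
Non-tree edge 3 5 has weight 7, equal to the heaviest edge on its tree cycle — swapping gives another MST of the same weight. Not unique.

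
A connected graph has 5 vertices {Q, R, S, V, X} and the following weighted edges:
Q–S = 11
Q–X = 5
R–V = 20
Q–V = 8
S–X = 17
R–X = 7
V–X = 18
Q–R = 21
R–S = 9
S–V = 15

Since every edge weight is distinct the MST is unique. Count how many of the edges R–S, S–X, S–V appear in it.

1

Kruskal's algorithm — process edges by increasing weight (ties by edge label):
Q–X (5): add — endpoints in different components.
R–X (7): add — endpoints in different components.
Q–V (8): add — endpoints in different components.
R–S (9): add — endpoints in different components.
MST edge set: {Q–X, R–X, Q–V, R–S}.
Of the listed edges, {R–S} are in the MST → 1.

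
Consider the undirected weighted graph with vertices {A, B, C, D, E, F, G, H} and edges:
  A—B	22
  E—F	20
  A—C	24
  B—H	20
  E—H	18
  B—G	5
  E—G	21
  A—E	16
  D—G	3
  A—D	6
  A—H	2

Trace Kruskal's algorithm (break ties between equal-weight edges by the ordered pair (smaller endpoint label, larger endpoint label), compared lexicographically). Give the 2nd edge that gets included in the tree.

D-G

Kruskal: consider edges lightest-first.
A—H (2): add — endpoints in different components.
D—G (3): add — endpoints in different components.
B—G (5): add — endpoints in different components.
A—D (6): add — endpoints in different components.
A—E (16): add — endpoints in different components.
E—H (18): skip — E and H already connected.
B—H (20): skip — B and H already connected.
E—F (20): add — endpoints in different components.
E—G (21): skip — E and G already connected.
A—B (22): skip — A and B already connected.
A—C (24): add — endpoints in different components.
The 2nd edge added is D—G.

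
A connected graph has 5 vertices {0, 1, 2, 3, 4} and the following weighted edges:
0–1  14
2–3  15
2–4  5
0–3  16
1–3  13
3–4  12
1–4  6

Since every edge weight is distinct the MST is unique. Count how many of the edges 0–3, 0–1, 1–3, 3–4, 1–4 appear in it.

Kruskal: consider edges lightest-first.
2–4 (5): add — endpoints in different components.
1–4 (6): add — endpoints in different components.
3–4 (12): add — endpoints in different components.
1–3 (13): skip — 1 and 3 already connected.
0–1 (14): add — endpoints in different components.
MST edge set: {2–4, 1–4, 3–4, 0–1}.
Of the listed edges, {0–1, 3–4, 1–4} are in the MST → 3.

3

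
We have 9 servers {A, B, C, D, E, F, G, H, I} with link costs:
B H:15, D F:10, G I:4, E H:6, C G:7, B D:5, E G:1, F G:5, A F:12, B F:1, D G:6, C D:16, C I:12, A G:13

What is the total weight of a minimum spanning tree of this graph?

Prim's algorithm from C:
Step 1: frontier [C G 7, C I 12, C D 16] → take C G (7); add G.
Step 2: frontier [C I 12, C D 16, E G 1, G I 4, F G 5, D G 6, A G 13] → take E G (1); add E.
Step 3: frontier [C I 12, C D 16, E H 6, G I 4, F G 5, D G 6, A G 13] → take G I (4); add I.
Step 4: frontier [C D 16, E H 6, F G 5, D G 6, A G 13] → take F G (5); add F.
Step 5: frontier [C D 16, E H 6, B F 1, D F 10, A F 12, D G 6, A G 13] → take B F (1); add B.
Step 6: frontier [B D 5, B H 15, C D 16, E H 6, D F 10, A F 12, D G 6, A G 13] → take B D (5); add D.
Step 7: frontier [B H 15, E H 6, A F 12, A G 13] → take E H (6); add H.
Step 8: frontier [A F 12, A G 13] → take A F (12); add A.
MST edges: C G, E G, G I, F G, B F, B D, E H, A F; total weight 7+1+4+5+1+5+6+12 = 41.

41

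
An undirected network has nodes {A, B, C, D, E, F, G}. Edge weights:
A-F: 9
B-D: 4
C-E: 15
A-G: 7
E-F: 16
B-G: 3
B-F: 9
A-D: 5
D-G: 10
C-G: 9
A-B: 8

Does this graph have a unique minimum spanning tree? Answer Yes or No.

No

Kruskal's algorithm — process edges by increasing weight (ties by edge label):
B-G (3): add — endpoints in different components.
B-D (4): add — endpoints in different components.
A-D (5): add — endpoints in different components.
A-G (7): skip — A and G already connected.
A-B (8): skip — A and B already connected.
A-F (9): add — endpoints in different components.
B-F (9): skip — B and F already connected.
C-G (9): add — endpoints in different components.
D-G (10): skip — D and G already connected.
C-E (15): add — endpoints in different components.
Non-tree edge B-F has weight 9, equal to the heaviest edge on its tree cycle — swapping gives another MST of the same weight. Not unique.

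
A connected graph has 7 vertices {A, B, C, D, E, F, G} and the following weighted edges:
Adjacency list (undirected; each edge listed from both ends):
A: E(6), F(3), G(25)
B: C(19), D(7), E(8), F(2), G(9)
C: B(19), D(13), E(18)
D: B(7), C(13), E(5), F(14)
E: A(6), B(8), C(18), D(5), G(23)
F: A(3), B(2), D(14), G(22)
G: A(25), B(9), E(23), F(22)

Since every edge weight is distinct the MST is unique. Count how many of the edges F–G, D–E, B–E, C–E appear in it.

Sort edges by weight, then run Kruskal:
B–F (2): add — endpoints in different components.
A–F (3): add — endpoints in different components.
D–E (5): add — endpoints in different components.
A–E (6): add — endpoints in different components.
B–D (7): skip — B and D already connected.
B–E (8): skip — B and E already connected.
B–G (9): add — endpoints in different components.
C–D (13): add — endpoints in different components.
MST edge set: {B–F, A–F, D–E, A–E, B–G, C–D}.
Of the listed edges, {D–E} are in the MST → 1.

1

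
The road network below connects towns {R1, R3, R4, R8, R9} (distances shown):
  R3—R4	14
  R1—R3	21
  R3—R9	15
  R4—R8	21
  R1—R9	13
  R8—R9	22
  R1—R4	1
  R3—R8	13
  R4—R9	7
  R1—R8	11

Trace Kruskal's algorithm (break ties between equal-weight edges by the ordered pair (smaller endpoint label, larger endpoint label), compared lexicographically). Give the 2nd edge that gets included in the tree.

R4-R9

Kruskal: consider edges lightest-first.
R1—R4 (1): add — endpoints in different components.
R4—R9 (7): add — endpoints in different components.
R1—R8 (11): add — endpoints in different components.
R1—R9 (13): skip — R9 and R1 already connected.
R3—R8 (13): add — endpoints in different components.
The 2nd edge added is R4—R9.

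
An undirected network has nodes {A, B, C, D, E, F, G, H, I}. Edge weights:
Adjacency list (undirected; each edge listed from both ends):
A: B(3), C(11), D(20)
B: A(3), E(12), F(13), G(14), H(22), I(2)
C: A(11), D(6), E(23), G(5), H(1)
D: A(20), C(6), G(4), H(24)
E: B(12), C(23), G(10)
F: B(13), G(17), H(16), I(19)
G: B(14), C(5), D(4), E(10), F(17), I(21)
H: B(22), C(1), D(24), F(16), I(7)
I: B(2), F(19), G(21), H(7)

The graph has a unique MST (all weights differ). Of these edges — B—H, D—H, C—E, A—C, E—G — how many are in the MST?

Sort edges by weight, then run Kruskal:
C—H (1): add — endpoints in different components.
B—I (2): add — endpoints in different components.
A—B (3): add — endpoints in different components.
D—G (4): add — endpoints in different components.
C—G (5): add — endpoints in different components.
C—D (6): skip — C and D already connected.
H—I (7): add — endpoints in different components.
E—G (10): add — endpoints in different components.
A—C (11): skip — A and C already connected.
B—E (12): skip — B and E already connected.
B—F (13): add — endpoints in different components.
MST edge set: {C—H, B—I, A—B, D—G, C—G, H—I, E—G, B—F}.
Of the listed edges, {E—G} are in the MST → 1.

1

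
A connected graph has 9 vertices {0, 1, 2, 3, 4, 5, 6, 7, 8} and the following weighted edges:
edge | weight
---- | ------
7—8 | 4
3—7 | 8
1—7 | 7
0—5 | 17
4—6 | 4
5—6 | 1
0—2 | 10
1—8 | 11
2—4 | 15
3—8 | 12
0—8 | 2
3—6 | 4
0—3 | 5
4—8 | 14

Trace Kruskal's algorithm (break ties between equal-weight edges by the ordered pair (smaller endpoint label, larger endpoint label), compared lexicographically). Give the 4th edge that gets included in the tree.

Kruskal's algorithm — process edges by increasing weight (ties by edge label):
5—6 (1): add — endpoints in different components.
0—8 (2): add — endpoints in different components.
3—6 (4): add — endpoints in different components.
4—6 (4): add — endpoints in different components.
7—8 (4): add — endpoints in different components.
0—3 (5): add — endpoints in different components.
1—7 (7): add — endpoints in different components.
3—7 (8): skip — 3 and 7 already connected.
0—2 (10): add — endpoints in different components.
The 4th edge added is 4—6.

4-6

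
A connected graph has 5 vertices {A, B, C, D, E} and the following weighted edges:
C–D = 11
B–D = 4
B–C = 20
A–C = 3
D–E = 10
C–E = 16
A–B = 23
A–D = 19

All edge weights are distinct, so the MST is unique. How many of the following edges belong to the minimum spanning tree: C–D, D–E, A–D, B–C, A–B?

Sort edges by weight, then run Kruskal:
A–C (3): add. Components now {A,C} {B} {D} {E}
B–D (4): add. Components now {A,C} {B,D} {E}
D–E (10): add. Components now {A,C} {B,D,E}
C–D (11): add. Components now {A,B,C,D,E}
MST edge set: {A–C, B–D, D–E, C–D}.
Of the listed edges, {C–D, D–E} are in the MST → 2.

2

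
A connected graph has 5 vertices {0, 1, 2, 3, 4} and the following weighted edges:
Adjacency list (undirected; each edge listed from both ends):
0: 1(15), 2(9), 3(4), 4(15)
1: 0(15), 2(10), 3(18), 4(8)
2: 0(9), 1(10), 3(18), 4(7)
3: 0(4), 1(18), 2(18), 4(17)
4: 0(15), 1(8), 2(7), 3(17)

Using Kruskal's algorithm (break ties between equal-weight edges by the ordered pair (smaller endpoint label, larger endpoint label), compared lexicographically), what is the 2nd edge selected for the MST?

Kruskal's algorithm — process edges by increasing weight (ties by edge label):
0-3 (4): add — endpoints in different components.
2-4 (7): add — endpoints in different components.
1-4 (8): add — endpoints in different components.
0-2 (9): add — endpoints in different components.
The 2nd edge added is 2-4.

2-4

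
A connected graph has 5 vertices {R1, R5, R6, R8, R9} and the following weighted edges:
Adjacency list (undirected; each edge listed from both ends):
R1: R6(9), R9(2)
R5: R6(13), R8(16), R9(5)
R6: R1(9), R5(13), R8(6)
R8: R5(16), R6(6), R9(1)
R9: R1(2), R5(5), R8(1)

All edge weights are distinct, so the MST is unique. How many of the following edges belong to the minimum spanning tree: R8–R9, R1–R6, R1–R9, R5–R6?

Kruskal's algorithm — process edges by increasing weight (ties by edge label):
R8–R9 (1): add. Components now {R5} {R8,R9} {R1} {R6}
R1–R9 (2): add. Components now {R5} {R1,R8,R9} {R6}
R5–R9 (5): add. Components now {R1,R5,R8,R9} {R6}
R6–R8 (6): add. Components now {R1,R5,R6,R8,R9}
MST edge set: {R8–R9, R1–R9, R5–R9, R6–R8}.
Of the listed edges, {R8–R9, R1–R9} are in the MST → 2.

2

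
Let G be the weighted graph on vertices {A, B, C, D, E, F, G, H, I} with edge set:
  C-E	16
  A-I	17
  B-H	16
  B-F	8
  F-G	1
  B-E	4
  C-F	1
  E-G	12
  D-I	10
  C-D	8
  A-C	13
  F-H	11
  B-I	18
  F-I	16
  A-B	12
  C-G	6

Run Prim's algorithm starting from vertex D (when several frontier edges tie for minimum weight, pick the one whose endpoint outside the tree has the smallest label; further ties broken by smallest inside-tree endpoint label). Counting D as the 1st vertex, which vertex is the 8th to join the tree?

H

Prim's algorithm from D:
Step 1: cheapest edge leaving the tree is C-D (8); add C.
Step 2: cheapest edge leaving the tree is C-F (1); add F.
Step 3: cheapest edge leaving the tree is F-G (1); add G.
Step 4: cheapest edge leaving the tree is B-F (8); add B.
Step 5: cheapest edge leaving the tree is B-E (4); add E.
Step 6: cheapest edge leaving the tree is D-I (10); add I.
Step 7: cheapest edge leaving the tree is F-H (11); add H.
Step 8: cheapest edge leaving the tree is A-B (12); add A.
Vertex order: D, C, F, G, B, E, I, H, A. The 8th vertex is H.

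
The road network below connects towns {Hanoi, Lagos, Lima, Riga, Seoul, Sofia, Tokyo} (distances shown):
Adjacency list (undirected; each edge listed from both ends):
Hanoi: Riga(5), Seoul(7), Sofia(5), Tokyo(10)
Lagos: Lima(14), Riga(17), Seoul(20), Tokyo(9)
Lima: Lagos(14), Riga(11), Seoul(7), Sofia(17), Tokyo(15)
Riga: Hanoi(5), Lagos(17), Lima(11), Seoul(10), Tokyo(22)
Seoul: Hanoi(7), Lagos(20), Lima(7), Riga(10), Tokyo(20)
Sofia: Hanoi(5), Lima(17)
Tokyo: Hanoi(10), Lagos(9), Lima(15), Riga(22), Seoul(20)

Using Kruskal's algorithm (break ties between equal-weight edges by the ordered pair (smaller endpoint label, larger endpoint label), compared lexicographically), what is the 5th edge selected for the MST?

Lagos-Tokyo

Kruskal: consider edges lightest-first.
Hanoi–Riga (5): add. Components now {Hanoi,Riga} {Lagos} {Seoul} {Sofia} {Lima} {Tokyo}
Hanoi–Sofia (5): add. Components now {Hanoi,Riga,Sofia} {Lagos} {Seoul} {Lima} {Tokyo}
Hanoi–Seoul (7): add. Components now {Hanoi,Riga,Seoul,Sofia} {Lagos} {Lima} {Tokyo}
Lima–Seoul (7): add. Components now {Hanoi,Lima,Riga,Seoul,Sofia} {Lagos} {Tokyo}
Lagos–Tokyo (9): add. Components now {Hanoi,Lima,Riga,Seoul,Sofia} {Lagos,Tokyo}
Hanoi–Tokyo (10): add. Components now {Hanoi,Lagos,Lima,Riga,Seoul,Sofia,Tokyo}
The 5th edge added is Lagos–Tokyo.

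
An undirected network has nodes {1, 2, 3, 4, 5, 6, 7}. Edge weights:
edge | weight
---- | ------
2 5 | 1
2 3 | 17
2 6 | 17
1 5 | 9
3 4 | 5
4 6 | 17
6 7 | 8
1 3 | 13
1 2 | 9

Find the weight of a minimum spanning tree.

53

Prim, starting at 7.
Step 1: cheapest edge leaving the tree is 6 7 (8); add 6.
Step 2: cheapest edge leaving the tree is 2 6 (17); add 2.
Step 3: cheapest edge leaving the tree is 2 5 (1); add 5.
Step 4: cheapest edge leaving the tree is 1 2 (9); add 1.
Step 5: cheapest edge leaving the tree is 1 3 (13); add 3.
Step 6: cheapest edge leaving the tree is 3 4 (5); add 4.
MST edges: 6 7, 2 6, 2 5, 1 2, 1 3, 3 4; total weight 8+17+1+9+13+5 = 53.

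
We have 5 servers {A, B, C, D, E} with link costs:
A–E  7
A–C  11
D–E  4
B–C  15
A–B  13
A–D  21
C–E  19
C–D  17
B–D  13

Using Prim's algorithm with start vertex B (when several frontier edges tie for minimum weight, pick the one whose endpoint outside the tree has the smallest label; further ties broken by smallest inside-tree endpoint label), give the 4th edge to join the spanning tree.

Prim's algorithm from B:
Step 1: frontier [A–B 13, B–D 13, B–C 15] → take A–B (13); add A.
Step 2: frontier [A–E 7, A–C 11, A–D 21, B–D 13, B–C 15] → take A–E (7); add E.
Step 3: frontier [A–C 11, A–D 21, B–D 13, B–C 15, D–E 4, C–E 19] → take D–E (4); add D.
Step 4: frontier [A–C 11, B–C 15, C–D 17, C–E 19] → take A–C (11); add C.
The 4th edge added is A–C.

A-C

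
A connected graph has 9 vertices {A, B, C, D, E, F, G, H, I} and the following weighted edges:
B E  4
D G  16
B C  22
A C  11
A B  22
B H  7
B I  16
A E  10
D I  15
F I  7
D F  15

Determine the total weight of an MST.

86

Kruskal: consider edges lightest-first.
B E (4): add — endpoints in different components.
B H (7): add — endpoints in different components.
F I (7): add — endpoints in different components.
A E (10): add — endpoints in different components.
A C (11): add — endpoints in different components.
D F (15): add — endpoints in different components.
D I (15): skip — D and I already connected.
B I (16): add — endpoints in different components.
D G (16): add — endpoints in different components.
MST edges: B E, B H, F I, A E, A C, D F, B I, D G; total weight 4+7+7+10+11+15+16+16 = 86.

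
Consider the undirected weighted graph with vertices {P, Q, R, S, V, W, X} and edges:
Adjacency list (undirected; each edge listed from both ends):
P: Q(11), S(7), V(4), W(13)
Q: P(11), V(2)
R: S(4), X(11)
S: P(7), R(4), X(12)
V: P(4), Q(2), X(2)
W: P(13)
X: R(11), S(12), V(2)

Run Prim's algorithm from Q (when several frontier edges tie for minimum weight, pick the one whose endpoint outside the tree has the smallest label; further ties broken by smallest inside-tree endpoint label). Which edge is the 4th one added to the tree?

P-S

Prim's algorithm from Q:
Step 1: cheapest edge leaving the tree is Q V (2); add V.
Step 2: cheapest edge leaving the tree is V X (2); add X.
Step 3: cheapest edge leaving the tree is P V (4); add P.
Step 4: cheapest edge leaving the tree is P S (7); add S.
Step 5: cheapest edge leaving the tree is R S (4); add R.
Step 6: cheapest edge leaving the tree is P W (13); add W.
The 4th edge added is P S.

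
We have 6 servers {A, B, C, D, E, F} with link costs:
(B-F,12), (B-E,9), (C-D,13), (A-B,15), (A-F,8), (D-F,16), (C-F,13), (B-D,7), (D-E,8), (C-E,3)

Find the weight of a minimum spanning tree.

Prim's algorithm from C:
Step 1: cheapest edge leaving the tree is C-E (3); add E.
Step 2: cheapest edge leaving the tree is D-E (8); add D.
Step 3: cheapest edge leaving the tree is B-D (7); add B.
Step 4: cheapest edge leaving the tree is B-F (12); add F.
Step 5: cheapest edge leaving the tree is A-F (8); add A.
MST edges: C-E, D-E, B-D, B-F, A-F; total weight 3+8+7+12+8 = 38.

38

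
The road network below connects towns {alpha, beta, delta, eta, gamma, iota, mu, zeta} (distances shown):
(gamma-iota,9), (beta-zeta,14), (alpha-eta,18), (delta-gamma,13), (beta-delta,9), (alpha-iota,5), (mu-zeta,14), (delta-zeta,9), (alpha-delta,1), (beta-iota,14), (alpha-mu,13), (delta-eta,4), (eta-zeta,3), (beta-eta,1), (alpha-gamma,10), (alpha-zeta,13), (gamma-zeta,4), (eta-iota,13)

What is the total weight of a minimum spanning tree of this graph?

Kruskal: consider edges lightest-first.
alpha-delta (1): add — endpoints in different components.
beta-eta (1): add — endpoints in different components.
eta-zeta (3): add — endpoints in different components.
delta-eta (4): add — endpoints in different components.
gamma-zeta (4): add — endpoints in different components.
alpha-iota (5): add — endpoints in different components.
beta-delta (9): skip — delta and beta already connected.
delta-zeta (9): skip — delta and zeta already connected.
gamma-iota (9): skip — gamma and iota already connected.
alpha-gamma (10): skip — gamma and alpha already connected.
alpha-mu (13): add — endpoints in different components.
MST edges: alpha-delta, beta-eta, eta-zeta, delta-eta, gamma-zeta, alpha-iota, alpha-mu; total weight 1+1+3+4+4+5+13 = 31.

31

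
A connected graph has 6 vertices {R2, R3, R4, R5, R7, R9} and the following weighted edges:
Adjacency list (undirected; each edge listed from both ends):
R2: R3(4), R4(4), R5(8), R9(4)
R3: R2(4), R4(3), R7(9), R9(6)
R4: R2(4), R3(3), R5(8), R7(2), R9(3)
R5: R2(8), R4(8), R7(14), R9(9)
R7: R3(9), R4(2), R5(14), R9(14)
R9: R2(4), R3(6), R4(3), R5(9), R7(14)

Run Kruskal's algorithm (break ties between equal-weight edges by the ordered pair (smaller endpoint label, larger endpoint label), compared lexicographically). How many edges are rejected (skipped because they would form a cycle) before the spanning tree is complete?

Sort edges by weight, then run Kruskal:
R4 R7 (2): add. Components now {R9} {R2} {R4,R7} {R5} {R3}
R3 R4 (3): add. Components now {R9} {R2} {R3,R4,R7} {R5}
R4 R9 (3): add. Components now {R3,R4,R7,R9} {R2} {R5}
R2 R3 (4): add. Components now {R2,R3,R4,R7,R9} {R5}
R2 R4 (4): skip — R2 and R4 already connected.
R2 R9 (4): skip — R9 and R2 already connected.
R3 R9 (6): skip — R9 and R3 already connected.
R2 R5 (8): add. Components now {R2,R3,R4,R5,R7,R9}
Edges rejected before the tree was complete: 3.

3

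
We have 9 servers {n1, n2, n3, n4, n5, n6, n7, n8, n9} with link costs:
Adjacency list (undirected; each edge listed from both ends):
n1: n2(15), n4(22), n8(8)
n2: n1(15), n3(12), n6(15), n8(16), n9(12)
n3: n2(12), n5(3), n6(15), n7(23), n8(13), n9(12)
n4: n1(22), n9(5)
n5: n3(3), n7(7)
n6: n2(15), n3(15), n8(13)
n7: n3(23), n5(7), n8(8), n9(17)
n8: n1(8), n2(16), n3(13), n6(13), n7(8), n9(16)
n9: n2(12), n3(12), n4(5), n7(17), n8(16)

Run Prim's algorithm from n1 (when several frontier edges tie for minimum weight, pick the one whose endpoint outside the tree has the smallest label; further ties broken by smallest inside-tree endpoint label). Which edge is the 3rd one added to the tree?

Prim's algorithm from n1:
Step 1: cheapest edge leaving the tree is n1-n8 (8); add n8.
Step 2: cheapest edge leaving the tree is n7-n8 (8); add n7.
Step 3: cheapest edge leaving the tree is n5-n7 (7); add n5.
Step 4: cheapest edge leaving the tree is n3-n5 (3); add n3.
Step 5: cheapest edge leaving the tree is n2-n3 (12); add n2.
Step 6: cheapest edge leaving the tree is n2-n9 (12); add n9.
Step 7: cheapest edge leaving the tree is n4-n9 (5); add n4.
Step 8: cheapest edge leaving the tree is n6-n8 (13); add n6.
The 3rd edge added is n5-n7.

n5-n7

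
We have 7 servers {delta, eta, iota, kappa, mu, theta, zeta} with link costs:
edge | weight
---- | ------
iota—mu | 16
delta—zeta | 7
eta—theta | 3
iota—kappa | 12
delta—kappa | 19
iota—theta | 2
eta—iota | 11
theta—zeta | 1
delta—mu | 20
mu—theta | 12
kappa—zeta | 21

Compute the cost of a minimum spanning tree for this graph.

Sort edges by weight, then run Kruskal:
theta—zeta (1): add. Components now {delta} {iota} {kappa} {eta} {mu} {theta,zeta}
iota—theta (2): add. Components now {delta} {iota,theta,zeta} {kappa} {eta} {mu}
eta—theta (3): add. Components now {delta} {eta,iota,theta,zeta} {kappa} {mu}
delta—zeta (7): add. Components now {delta,eta,iota,theta,zeta} {kappa} {mu}
eta—iota (11): skip — iota and eta already connected.
iota—kappa (12): add. Components now {delta,eta,iota,kappa,theta,zeta} {mu}
mu—theta (12): add. Components now {delta,eta,iota,kappa,mu,theta,zeta}
MST edges: theta—zeta, iota—theta, eta—theta, delta—zeta, iota—kappa, mu—theta; total weight 1+2+3+7+12+12 = 37.

37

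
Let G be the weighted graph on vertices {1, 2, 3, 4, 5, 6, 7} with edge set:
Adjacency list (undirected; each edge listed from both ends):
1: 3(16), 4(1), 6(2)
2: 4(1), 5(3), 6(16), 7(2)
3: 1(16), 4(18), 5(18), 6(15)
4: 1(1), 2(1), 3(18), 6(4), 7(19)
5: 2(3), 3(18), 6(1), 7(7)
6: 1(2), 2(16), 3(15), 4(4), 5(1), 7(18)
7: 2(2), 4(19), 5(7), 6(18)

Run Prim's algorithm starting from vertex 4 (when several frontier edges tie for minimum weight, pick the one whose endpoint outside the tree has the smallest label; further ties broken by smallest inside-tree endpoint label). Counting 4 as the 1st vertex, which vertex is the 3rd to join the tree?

2

Grow the tree from 4 using Prim:
Step 1: cheapest edge leaving the tree is 1 4 (1); add 1.
Step 2: cheapest edge leaving the tree is 2 4 (1); add 2.
Step 3: cheapest edge leaving the tree is 1 6 (2); add 6.
Step 4: cheapest edge leaving the tree is 5 6 (1); add 5.
Step 5: cheapest edge leaving the tree is 2 7 (2); add 7.
Step 6: cheapest edge leaving the tree is 3 6 (15); add 3.
Vertex order: 4, 1, 2, 6, 5, 7, 3. The 3rd vertex is 2.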